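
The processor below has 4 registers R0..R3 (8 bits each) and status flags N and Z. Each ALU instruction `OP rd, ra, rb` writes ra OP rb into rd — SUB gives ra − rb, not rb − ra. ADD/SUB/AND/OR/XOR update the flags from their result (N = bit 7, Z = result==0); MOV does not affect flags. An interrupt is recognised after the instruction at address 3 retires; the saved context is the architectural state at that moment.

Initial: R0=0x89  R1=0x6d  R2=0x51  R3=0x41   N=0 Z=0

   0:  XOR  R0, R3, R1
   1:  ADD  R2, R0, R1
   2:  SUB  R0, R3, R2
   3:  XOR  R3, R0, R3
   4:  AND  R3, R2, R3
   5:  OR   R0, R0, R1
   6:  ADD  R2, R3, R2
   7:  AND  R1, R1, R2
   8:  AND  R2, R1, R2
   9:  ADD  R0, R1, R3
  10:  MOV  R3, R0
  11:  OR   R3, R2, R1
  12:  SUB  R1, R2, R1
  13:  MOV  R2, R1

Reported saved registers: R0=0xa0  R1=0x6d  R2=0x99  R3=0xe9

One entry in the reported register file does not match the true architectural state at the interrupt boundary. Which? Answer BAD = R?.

BAD = R0

after  0: R0=0x2c R1=0x6d R2=0x51 R3=0x41  N=0 Z=0
after  1: R0=0x2c R1=0x6d R2=0x99 R3=0x41  N=1 Z=0
after  2: R0=0xa8 R1=0x6d R2=0x99 R3=0x41  N=1 Z=0
after  3: R0=0xa8 R1=0x6d R2=0x99 R3=0xe9  N=1 Z=0
-- IRQ taken; context saved, return-PC = 4 --
mismatch: R0: reported 0xa0 vs actual 0xa8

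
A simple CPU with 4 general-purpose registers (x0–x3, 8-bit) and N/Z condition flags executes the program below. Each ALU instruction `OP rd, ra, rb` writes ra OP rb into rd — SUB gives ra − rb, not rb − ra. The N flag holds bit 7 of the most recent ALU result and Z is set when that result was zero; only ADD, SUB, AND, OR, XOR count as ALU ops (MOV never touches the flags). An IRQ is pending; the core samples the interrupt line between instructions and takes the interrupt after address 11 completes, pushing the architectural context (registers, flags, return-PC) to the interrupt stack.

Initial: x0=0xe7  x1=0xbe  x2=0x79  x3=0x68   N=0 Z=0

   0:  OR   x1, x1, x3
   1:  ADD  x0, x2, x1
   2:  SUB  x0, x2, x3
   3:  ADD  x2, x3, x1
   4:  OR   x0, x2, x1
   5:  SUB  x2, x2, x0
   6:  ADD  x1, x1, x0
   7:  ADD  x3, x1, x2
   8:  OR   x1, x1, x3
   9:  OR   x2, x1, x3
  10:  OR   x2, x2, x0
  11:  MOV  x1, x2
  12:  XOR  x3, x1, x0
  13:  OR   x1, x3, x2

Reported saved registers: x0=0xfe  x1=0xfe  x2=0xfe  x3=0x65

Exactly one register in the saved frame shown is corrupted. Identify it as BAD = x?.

after  0: x0=0xe7 x1=0xfe x2=0x79 x3=0x68  N=1 Z=0
after  1: x0=0x77 x1=0xfe x2=0x79 x3=0x68  N=0 Z=0
after  2: x0=0x11 x1=0xfe x2=0x79 x3=0x68  N=0 Z=0
after  3: x0=0x11 x1=0xfe x2=0x66 x3=0x68  N=0 Z=0
after  4: x0=0xfe x1=0xfe x2=0x66 x3=0x68  N=1 Z=0
after  5: x0=0xfe x1=0xfe x2=0x68 x3=0x68  N=0 Z=0
after  6: x0=0xfe x1=0xfc x2=0x68 x3=0x68  N=1 Z=0
after  7: x0=0xfe x1=0xfc x2=0x68 x3=0x64  N=0 Z=0
after  8: x0=0xfe x1=0xfc x2=0x68 x3=0x64  N=1 Z=0
after  9: x0=0xfe x1=0xfc x2=0xfc x3=0x64  N=1 Z=0
after 10: x0=0xfe x1=0xfc x2=0xfe x3=0x64  N=1 Z=0
after 11: x0=0xfe x1=0xfe x2=0xfe x3=0x64  N=1 Z=0
-- IRQ taken; context saved, return-PC = 12 --
mismatch: x3: reported 0x65 vs actual 0x64

BAD = x3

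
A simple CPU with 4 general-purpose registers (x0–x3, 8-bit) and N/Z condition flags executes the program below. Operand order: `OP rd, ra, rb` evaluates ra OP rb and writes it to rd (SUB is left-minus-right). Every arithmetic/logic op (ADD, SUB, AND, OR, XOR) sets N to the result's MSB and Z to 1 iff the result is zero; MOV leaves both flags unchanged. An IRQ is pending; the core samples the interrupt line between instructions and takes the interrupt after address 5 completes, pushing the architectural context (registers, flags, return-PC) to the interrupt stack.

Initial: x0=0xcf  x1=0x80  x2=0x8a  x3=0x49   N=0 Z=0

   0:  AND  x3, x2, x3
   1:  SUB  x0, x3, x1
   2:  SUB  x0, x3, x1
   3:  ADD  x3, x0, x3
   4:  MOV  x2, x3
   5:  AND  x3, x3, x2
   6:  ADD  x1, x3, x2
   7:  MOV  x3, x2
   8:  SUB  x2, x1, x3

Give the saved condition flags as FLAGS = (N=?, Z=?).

FLAGS = (N=1, Z=0)

after  0: x0=0xcf x1=0x80 x2=0x8a x3=0x08  N=0 Z=0
after  1: x0=0x88 x1=0x80 x2=0x8a x3=0x08  N=1 Z=0
after  2: x0=0x88 x1=0x80 x2=0x8a x3=0x08  N=1 Z=0
after  3: x0=0x88 x1=0x80 x2=0x8a x3=0x90  N=1 Z=0
after  4: x0=0x88 x1=0x80 x2=0x90 x3=0x90  N=1 Z=0
after  5: x0=0x88 x1=0x80 x2=0x90 x3=0x90  N=1 Z=0
-- IRQ taken; context saved, return-PC = 6 --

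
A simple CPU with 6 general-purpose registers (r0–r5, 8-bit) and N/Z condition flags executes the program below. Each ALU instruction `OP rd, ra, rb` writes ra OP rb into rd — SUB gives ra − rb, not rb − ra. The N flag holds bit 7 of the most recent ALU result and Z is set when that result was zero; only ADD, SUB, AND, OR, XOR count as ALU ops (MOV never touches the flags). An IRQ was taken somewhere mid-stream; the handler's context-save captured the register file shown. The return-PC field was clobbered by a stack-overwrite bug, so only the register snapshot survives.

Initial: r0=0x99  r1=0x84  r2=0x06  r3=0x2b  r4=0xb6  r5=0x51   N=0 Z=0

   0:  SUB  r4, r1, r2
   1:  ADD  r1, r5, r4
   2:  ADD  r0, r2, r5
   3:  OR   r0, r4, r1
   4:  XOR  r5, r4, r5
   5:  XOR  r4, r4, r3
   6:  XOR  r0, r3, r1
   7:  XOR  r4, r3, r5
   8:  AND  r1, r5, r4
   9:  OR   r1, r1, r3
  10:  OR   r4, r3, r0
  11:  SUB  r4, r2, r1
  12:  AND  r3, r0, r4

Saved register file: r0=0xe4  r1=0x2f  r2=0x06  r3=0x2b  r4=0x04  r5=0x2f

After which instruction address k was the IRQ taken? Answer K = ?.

after  0: r0=0x99 r1=0x84 r2=0x06 r3=0x2b r4=0x7e r5=0x51  N=0 Z=0
after  1: r0=0x99 r1=0xcf r2=0x06 r3=0x2b r4=0x7e r5=0x51  N=1 Z=0
after  2: r0=0x57 r1=0xcf r2=0x06 r3=0x2b r4=0x7e r5=0x51  N=0 Z=0
after  3: r0=0xff r1=0xcf r2=0x06 r3=0x2b r4=0x7e r5=0x51  N=1 Z=0
after  4: r0=0xff r1=0xcf r2=0x06 r3=0x2b r4=0x7e r5=0x2f  N=0 Z=0
after  5: r0=0xff r1=0xcf r2=0x06 r3=0x2b r4=0x55 r5=0x2f  N=0 Z=0
after  6: r0=0xe4 r1=0xcf r2=0x06 r3=0x2b r4=0x55 r5=0x2f  N=1 Z=0
after  7: r0=0xe4 r1=0xcf r2=0x06 r3=0x2b r4=0x04 r5=0x2f  N=0 Z=0
after  8: r0=0xe4 r1=0x04 r2=0x06 r3=0x2b r4=0x04 r5=0x2f  N=0 Z=0
after  9: r0=0xe4 r1=0x2f r2=0x06 r3=0x2b r4=0x04 r5=0x2f  N=0 Z=0
-- IRQ taken; context saved, return-PC = 10 --

K = 9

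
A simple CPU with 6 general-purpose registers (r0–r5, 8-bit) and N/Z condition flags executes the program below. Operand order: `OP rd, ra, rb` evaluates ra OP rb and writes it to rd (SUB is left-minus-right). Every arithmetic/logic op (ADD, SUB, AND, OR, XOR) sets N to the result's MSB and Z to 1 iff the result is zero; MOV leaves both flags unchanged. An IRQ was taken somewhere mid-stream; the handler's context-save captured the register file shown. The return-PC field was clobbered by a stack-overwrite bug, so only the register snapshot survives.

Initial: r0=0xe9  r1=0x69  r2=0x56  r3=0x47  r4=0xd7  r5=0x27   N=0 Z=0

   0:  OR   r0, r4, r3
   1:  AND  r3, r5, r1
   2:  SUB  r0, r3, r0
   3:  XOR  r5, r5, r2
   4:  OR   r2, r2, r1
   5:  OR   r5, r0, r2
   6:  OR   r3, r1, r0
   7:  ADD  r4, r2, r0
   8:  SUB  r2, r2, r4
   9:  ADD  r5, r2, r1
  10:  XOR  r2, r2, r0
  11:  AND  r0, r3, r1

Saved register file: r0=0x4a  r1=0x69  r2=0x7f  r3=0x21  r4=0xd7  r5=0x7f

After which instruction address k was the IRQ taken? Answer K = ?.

after  0: r0=0xd7 r1=0x69 r2=0x56 r3=0x47 r4=0xd7 r5=0x27  N=1 Z=0
after  1: r0=0xd7 r1=0x69 r2=0x56 r3=0x21 r4=0xd7 r5=0x27  N=0 Z=0
after  2: r0=0x4a r1=0x69 r2=0x56 r3=0x21 r4=0xd7 r5=0x27  N=0 Z=0
after  3: r0=0x4a r1=0x69 r2=0x56 r3=0x21 r4=0xd7 r5=0x71  N=0 Z=0
after  4: r0=0x4a r1=0x69 r2=0x7f r3=0x21 r4=0xd7 r5=0x71  N=0 Z=0
after  5: r0=0x4a r1=0x69 r2=0x7f r3=0x21 r4=0xd7 r5=0x7f  N=0 Z=0
-- IRQ taken; context saved, return-PC = 6 --

K = 5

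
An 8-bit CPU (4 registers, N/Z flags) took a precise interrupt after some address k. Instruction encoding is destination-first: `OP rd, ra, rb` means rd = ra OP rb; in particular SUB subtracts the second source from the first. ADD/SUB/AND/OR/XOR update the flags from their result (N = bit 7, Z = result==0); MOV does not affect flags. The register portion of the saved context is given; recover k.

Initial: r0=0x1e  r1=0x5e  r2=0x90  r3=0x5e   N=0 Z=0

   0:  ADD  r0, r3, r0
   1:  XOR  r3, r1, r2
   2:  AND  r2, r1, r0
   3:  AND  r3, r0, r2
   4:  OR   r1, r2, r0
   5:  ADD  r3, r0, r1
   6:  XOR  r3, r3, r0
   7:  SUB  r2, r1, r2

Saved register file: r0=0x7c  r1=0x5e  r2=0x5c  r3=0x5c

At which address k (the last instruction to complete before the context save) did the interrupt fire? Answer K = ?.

after  0: r0=0x7c r1=0x5e r2=0x90 r3=0x5e  N=0 Z=0
after  1: r0=0x7c r1=0x5e r2=0x90 r3=0xce  N=1 Z=0
after  2: r0=0x7c r1=0x5e r2=0x5c r3=0xce  N=0 Z=0
after  3: r0=0x7c r1=0x5e r2=0x5c r3=0x5c  N=0 Z=0
-- IRQ taken; context saved, return-PC = 4 --

K = 3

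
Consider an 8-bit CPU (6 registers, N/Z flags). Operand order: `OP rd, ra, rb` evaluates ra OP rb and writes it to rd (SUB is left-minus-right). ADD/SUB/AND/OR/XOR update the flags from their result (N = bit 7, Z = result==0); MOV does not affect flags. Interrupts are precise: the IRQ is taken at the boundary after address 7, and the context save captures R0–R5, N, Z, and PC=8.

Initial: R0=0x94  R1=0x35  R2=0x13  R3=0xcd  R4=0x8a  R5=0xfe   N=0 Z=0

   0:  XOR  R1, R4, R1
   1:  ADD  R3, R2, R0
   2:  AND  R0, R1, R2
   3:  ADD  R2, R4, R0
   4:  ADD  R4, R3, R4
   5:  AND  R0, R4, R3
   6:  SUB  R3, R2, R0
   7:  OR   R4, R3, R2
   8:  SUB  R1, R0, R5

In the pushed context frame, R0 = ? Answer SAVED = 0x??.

after  0: R0=0x94 R1=0xbf R2=0x13 R3=0xcd R4=0x8a R5=0xfe  N=1 Z=0
after  1: R0=0x94 R1=0xbf R2=0x13 R3=0xa7 R4=0x8a R5=0xfe  N=1 Z=0
after  2: R0=0x13 R1=0xbf R2=0x13 R3=0xa7 R4=0x8a R5=0xfe  N=0 Z=0
after  3: R0=0x13 R1=0xbf R2=0x9d R3=0xa7 R4=0x8a R5=0xfe  N=1 Z=0
after  4: R0=0x13 R1=0xbf R2=0x9d R3=0xa7 R4=0x31 R5=0xfe  N=0 Z=0
after  5: R0=0x21 R1=0xbf R2=0x9d R3=0xa7 R4=0x31 R5=0xfe  N=0 Z=0
after  6: R0=0x21 R1=0xbf R2=0x9d R3=0x7c R4=0x31 R5=0xfe  N=0 Z=0
after  7: R0=0x21 R1=0xbf R2=0x9d R3=0x7c R4=0xfd R5=0xfe  N=1 Z=0
-- IRQ taken; context saved, return-PC = 8 --

SAVED = 0x21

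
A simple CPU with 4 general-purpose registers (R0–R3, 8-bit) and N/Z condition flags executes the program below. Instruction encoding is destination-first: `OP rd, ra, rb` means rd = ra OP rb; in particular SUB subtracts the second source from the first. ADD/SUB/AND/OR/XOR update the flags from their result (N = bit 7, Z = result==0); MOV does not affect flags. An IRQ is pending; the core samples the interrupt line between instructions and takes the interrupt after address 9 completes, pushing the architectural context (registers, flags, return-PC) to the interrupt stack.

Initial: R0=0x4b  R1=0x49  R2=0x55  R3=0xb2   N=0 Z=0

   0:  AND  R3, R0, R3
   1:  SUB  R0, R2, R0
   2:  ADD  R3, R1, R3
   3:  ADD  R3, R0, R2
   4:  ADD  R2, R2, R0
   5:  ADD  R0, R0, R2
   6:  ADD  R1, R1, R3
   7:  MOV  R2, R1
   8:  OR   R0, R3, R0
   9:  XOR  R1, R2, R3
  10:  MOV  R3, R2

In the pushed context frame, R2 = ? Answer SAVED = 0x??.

SAVED = 0xa8

after  0: R0=0x4b R1=0x49 R2=0x55 R3=0x02  N=0 Z=0
after  1: R0=0x0a R1=0x49 R2=0x55 R3=0x02  N=0 Z=0
after  2: R0=0x0a R1=0x49 R2=0x55 R3=0x4b  N=0 Z=0
after  3: R0=0x0a R1=0x49 R2=0x55 R3=0x5f  N=0 Z=0
after  4: R0=0x0a R1=0x49 R2=0x5f R3=0x5f  N=0 Z=0
after  5: R0=0x69 R1=0x49 R2=0x5f R3=0x5f  N=0 Z=0
after  6: R0=0x69 R1=0xa8 R2=0x5f R3=0x5f  N=1 Z=0
after  7: R0=0x69 R1=0xa8 R2=0xa8 R3=0x5f  N=1 Z=0
after  8: R0=0x7f R1=0xa8 R2=0xa8 R3=0x5f  N=0 Z=0
after  9: R0=0x7f R1=0xf7 R2=0xa8 R3=0x5f  N=1 Z=0
-- IRQ taken; context saved, return-PC = 10 --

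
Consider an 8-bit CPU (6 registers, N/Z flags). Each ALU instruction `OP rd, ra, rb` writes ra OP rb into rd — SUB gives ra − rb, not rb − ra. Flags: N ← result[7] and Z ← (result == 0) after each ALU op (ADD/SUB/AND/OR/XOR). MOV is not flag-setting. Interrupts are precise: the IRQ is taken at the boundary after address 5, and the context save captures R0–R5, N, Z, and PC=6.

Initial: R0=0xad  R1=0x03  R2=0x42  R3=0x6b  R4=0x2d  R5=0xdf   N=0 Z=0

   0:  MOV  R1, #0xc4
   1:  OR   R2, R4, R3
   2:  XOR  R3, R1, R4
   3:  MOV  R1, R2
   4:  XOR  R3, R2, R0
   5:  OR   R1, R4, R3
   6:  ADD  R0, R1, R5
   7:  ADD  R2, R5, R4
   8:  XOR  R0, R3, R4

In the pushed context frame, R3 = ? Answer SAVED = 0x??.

after  0: R0=0xad R1=0xc4 R2=0x42 R3=0x6b R4=0x2d R5=0xdf  N=0 Z=0
after  1: R0=0xad R1=0xc4 R2=0x6f R3=0x6b R4=0x2d R5=0xdf  N=0 Z=0
after  2: R0=0xad R1=0xc4 R2=0x6f R3=0xe9 R4=0x2d R5=0xdf  N=1 Z=0
after  3: R0=0xad R1=0x6f R2=0x6f R3=0xe9 R4=0x2d R5=0xdf  N=1 Z=0
after  4: R0=0xad R1=0x6f R2=0x6f R3=0xc2 R4=0x2d R5=0xdf  N=1 Z=0
after  5: R0=0xad R1=0xef R2=0x6f R3=0xc2 R4=0x2d R5=0xdf  N=1 Z=0
-- IRQ taken; context saved, return-PC = 6 --

SAVED = 0xc2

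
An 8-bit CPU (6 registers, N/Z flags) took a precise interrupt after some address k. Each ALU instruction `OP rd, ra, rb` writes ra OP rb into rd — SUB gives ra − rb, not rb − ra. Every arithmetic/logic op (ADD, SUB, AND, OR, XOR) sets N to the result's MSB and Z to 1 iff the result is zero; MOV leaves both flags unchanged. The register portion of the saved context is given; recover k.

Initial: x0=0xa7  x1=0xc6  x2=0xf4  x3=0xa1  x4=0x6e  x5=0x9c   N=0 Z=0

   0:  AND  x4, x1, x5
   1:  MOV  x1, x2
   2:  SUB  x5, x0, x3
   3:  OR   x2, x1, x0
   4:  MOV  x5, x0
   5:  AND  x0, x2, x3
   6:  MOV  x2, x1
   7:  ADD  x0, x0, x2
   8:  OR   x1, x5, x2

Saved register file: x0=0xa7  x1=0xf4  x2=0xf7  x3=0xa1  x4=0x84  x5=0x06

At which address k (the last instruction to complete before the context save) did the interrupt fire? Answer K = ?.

K = 3

after  0: x0=0xa7 x1=0xc6 x2=0xf4 x3=0xa1 x4=0x84 x5=0x9c  N=1 Z=0
after  1: x0=0xa7 x1=0xf4 x2=0xf4 x3=0xa1 x4=0x84 x5=0x9c  N=1 Z=0
after  2: x0=0xa7 x1=0xf4 x2=0xf4 x3=0xa1 x4=0x84 x5=0x06  N=0 Z=0
after  3: x0=0xa7 x1=0xf4 x2=0xf7 x3=0xa1 x4=0x84 x5=0x06  N=1 Z=0
-- IRQ taken; context saved, return-PC = 4 --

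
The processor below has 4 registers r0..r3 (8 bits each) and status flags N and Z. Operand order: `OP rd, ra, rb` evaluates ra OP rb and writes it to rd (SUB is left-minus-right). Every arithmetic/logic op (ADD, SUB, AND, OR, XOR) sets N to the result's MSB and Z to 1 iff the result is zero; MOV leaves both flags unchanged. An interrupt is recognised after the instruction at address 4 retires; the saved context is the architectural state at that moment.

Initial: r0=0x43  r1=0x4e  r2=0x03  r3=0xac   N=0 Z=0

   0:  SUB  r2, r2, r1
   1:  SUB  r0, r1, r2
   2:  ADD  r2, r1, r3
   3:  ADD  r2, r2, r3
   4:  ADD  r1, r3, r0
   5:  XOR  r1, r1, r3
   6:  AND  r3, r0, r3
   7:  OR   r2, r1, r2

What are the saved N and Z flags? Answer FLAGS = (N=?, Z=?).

after  0: r0=0x43 r1=0x4e r2=0xb5 r3=0xac  N=1 Z=0
after  1: r0=0x99 r1=0x4e r2=0xb5 r3=0xac  N=1 Z=0
after  2: r0=0x99 r1=0x4e r2=0xfa r3=0xac  N=1 Z=0
after  3: r0=0x99 r1=0x4e r2=0xa6 r3=0xac  N=1 Z=0
after  4: r0=0x99 r1=0x45 r2=0xa6 r3=0xac  N=0 Z=0
-- IRQ taken; context saved, return-PC = 5 --

FLAGS = (N=0, Z=0)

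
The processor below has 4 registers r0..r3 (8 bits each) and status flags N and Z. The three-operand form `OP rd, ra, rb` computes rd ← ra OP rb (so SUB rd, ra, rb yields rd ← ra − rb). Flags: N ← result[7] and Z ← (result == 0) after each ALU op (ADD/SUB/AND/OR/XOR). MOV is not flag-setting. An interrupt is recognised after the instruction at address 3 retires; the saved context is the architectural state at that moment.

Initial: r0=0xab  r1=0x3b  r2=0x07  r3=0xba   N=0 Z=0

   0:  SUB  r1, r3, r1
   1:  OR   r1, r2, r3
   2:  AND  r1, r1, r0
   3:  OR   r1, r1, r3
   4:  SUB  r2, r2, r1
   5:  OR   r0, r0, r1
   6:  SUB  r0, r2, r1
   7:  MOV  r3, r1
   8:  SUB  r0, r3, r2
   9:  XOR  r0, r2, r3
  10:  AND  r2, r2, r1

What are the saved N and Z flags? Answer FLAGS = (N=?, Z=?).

FLAGS = (N=1, Z=0)

after  0: r0=0xab r1=0x7f r2=0x07 r3=0xba  N=0 Z=0
after  1: r0=0xab r1=0xbf r2=0x07 r3=0xba  N=1 Z=0
after  2: r0=0xab r1=0xab r2=0x07 r3=0xba  N=1 Z=0
after  3: r0=0xab r1=0xbb r2=0x07 r3=0xba  N=1 Z=0
-- IRQ taken; context saved, return-PC = 4 --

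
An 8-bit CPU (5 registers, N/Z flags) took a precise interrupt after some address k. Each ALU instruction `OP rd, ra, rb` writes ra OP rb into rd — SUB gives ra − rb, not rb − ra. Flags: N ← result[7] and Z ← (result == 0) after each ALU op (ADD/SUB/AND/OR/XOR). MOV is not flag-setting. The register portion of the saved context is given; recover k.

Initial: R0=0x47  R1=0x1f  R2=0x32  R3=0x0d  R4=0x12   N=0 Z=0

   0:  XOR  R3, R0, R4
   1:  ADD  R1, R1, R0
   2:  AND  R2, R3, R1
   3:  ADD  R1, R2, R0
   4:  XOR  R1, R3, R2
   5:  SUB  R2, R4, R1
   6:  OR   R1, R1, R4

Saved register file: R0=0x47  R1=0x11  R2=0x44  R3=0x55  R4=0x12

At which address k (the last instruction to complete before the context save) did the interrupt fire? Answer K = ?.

K = 4

after  0: R0=0x47 R1=0x1f R2=0x32 R3=0x55 R4=0x12  N=0 Z=0
after  1: R0=0x47 R1=0x66 R2=0x32 R3=0x55 R4=0x12  N=0 Z=0
after  2: R0=0x47 R1=0x66 R2=0x44 R3=0x55 R4=0x12  N=0 Z=0
after  3: R0=0x47 R1=0x8b R2=0x44 R3=0x55 R4=0x12  N=1 Z=0
after  4: R0=0x47 R1=0x11 R2=0x44 R3=0x55 R4=0x12  N=0 Z=0
-- IRQ taken; context saved, return-PC = 5 --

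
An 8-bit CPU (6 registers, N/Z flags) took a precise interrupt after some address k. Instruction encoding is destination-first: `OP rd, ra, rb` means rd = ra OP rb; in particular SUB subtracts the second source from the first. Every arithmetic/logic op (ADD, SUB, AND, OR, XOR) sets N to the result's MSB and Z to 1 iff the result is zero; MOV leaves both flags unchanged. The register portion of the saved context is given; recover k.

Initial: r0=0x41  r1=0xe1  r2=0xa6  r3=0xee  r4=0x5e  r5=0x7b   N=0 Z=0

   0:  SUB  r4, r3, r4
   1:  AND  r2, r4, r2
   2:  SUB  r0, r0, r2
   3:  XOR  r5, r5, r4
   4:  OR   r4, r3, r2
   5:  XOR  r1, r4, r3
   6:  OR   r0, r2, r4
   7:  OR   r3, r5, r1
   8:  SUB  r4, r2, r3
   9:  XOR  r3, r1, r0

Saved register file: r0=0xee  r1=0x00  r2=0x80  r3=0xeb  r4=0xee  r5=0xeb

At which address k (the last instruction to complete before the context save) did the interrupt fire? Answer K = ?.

K = 7

after  0: r0=0x41 r1=0xe1 r2=0xa6 r3=0xee r4=0x90 r5=0x7b  N=1 Z=0
after  1: r0=0x41 r1=0xe1 r2=0x80 r3=0xee r4=0x90 r5=0x7b  N=1 Z=0
after  2: r0=0xc1 r1=0xe1 r2=0x80 r3=0xee r4=0x90 r5=0x7b  N=1 Z=0
after  3: r0=0xc1 r1=0xe1 r2=0x80 r3=0xee r4=0x90 r5=0xeb  N=1 Z=0
after  4: r0=0xc1 r1=0xe1 r2=0x80 r3=0xee r4=0xee r5=0xeb  N=1 Z=0
after  5: r0=0xc1 r1=0x00 r2=0x80 r3=0xee r4=0xee r5=0xeb  N=0 Z=1
after  6: r0=0xee r1=0x00 r2=0x80 r3=0xee r4=0xee r5=0xeb  N=1 Z=0
after  7: r0=0xee r1=0x00 r2=0x80 r3=0xeb r4=0xee r5=0xeb  N=1 Z=0
-- IRQ taken; context saved, return-PC = 8 --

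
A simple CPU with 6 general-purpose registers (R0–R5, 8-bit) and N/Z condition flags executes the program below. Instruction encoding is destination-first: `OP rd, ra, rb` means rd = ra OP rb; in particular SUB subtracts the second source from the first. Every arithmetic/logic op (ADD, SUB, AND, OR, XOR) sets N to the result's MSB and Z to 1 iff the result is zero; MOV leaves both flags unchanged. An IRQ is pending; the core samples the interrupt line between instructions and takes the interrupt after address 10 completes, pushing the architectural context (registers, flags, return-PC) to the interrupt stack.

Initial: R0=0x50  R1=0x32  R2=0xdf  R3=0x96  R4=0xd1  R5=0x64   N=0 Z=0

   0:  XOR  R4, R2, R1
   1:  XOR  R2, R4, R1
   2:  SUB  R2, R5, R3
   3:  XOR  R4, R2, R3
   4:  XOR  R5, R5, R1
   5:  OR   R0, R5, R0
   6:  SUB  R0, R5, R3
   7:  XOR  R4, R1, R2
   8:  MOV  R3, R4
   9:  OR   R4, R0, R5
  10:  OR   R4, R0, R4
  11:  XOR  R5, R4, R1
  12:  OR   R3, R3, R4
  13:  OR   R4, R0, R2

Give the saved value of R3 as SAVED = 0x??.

after  0: R0=0x50 R1=0x32 R2=0xdf R3=0x96 R4=0xed R5=0x64  N=1 Z=0
after  1: R0=0x50 R1=0x32 R2=0xdf R3=0x96 R4=0xed R5=0x64  N=1 Z=0
after  2: R0=0x50 R1=0x32 R2=0xce R3=0x96 R4=0xed R5=0x64  N=1 Z=0
after  3: R0=0x50 R1=0x32 R2=0xce R3=0x96 R4=0x58 R5=0x64  N=0 Z=0
after  4: R0=0x50 R1=0x32 R2=0xce R3=0x96 R4=0x58 R5=0x56  N=0 Z=0
after  5: R0=0x56 R1=0x32 R2=0xce R3=0x96 R4=0x58 R5=0x56  N=0 Z=0
after  6: R0=0xc0 R1=0x32 R2=0xce R3=0x96 R4=0x58 R5=0x56  N=1 Z=0
after  7: R0=0xc0 R1=0x32 R2=0xce R3=0x96 R4=0xfc R5=0x56  N=1 Z=0
after  8: R0=0xc0 R1=0x32 R2=0xce R3=0xfc R4=0xfc R5=0x56  N=1 Z=0
after  9: R0=0xc0 R1=0x32 R2=0xce R3=0xfc R4=0xd6 R5=0x56  N=1 Z=0
after 10: R0=0xc0 R1=0x32 R2=0xce R3=0xfc R4=0xd6 R5=0x56  N=1 Z=0
-- IRQ taken; context saved, return-PC = 11 --

SAVED = 0xfc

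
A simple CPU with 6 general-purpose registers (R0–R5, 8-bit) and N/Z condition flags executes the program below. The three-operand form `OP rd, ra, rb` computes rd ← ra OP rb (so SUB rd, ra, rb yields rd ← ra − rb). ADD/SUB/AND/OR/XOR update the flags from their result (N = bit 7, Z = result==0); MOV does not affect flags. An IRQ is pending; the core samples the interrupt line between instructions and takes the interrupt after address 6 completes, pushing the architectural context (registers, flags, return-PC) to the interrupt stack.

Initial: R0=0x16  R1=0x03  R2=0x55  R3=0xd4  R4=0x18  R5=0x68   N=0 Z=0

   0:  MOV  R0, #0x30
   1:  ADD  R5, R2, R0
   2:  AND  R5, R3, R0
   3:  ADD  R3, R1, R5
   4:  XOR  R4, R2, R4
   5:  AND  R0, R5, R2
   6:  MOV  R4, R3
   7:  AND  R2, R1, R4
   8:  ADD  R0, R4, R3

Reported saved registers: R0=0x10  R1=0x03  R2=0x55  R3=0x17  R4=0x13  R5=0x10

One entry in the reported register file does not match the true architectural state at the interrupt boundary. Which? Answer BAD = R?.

after  0: R0=0x30 R1=0x03 R2=0x55 R3=0xd4 R4=0x18 R5=0x68  N=0 Z=0
after  1: R0=0x30 R1=0x03 R2=0x55 R3=0xd4 R4=0x18 R5=0x85  N=1 Z=0
after  2: R0=0x30 R1=0x03 R2=0x55 R3=0xd4 R4=0x18 R5=0x10  N=0 Z=0
after  3: R0=0x30 R1=0x03 R2=0x55 R3=0x13 R4=0x18 R5=0x10  N=0 Z=0
after  4: R0=0x30 R1=0x03 R2=0x55 R3=0x13 R4=0x4d R5=0x10  N=0 Z=0
after  5: R0=0x10 R1=0x03 R2=0x55 R3=0x13 R4=0x4d R5=0x10  N=0 Z=0
after  6: R0=0x10 R1=0x03 R2=0x55 R3=0x13 R4=0x13 R5=0x10  N=0 Z=0
-- IRQ taken; context saved, return-PC = 7 --
mismatch: R3: reported 0x17 vs actual 0x13

BAD = R3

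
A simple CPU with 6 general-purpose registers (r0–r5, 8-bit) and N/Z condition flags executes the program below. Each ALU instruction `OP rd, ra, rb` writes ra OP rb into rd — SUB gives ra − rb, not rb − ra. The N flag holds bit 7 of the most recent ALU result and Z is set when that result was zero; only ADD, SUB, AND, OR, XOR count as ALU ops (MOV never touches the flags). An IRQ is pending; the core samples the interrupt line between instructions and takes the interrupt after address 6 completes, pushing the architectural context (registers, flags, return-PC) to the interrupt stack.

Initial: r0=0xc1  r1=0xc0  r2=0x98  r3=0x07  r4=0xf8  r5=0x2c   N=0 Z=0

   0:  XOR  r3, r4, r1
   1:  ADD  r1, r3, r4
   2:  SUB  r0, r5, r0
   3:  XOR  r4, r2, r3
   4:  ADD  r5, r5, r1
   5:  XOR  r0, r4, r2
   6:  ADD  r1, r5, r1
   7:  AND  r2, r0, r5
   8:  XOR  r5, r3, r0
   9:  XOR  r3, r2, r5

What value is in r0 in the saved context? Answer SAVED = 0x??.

SAVED = 0x38

after  0: r0=0xc1 r1=0xc0 r2=0x98 r3=0x38 r4=0xf8 r5=0x2c  N=0 Z=0
after  1: r0=0xc1 r1=0x30 r2=0x98 r3=0x38 r4=0xf8 r5=0x2c  N=0 Z=0
after  2: r0=0x6b r1=0x30 r2=0x98 r3=0x38 r4=0xf8 r5=0x2c  N=0 Z=0
after  3: r0=0x6b r1=0x30 r2=0x98 r3=0x38 r4=0xa0 r5=0x2c  N=1 Z=0
after  4: r0=0x6b r1=0x30 r2=0x98 r3=0x38 r4=0xa0 r5=0x5c  N=0 Z=0
after  5: r0=0x38 r1=0x30 r2=0x98 r3=0x38 r4=0xa0 r5=0x5c  N=0 Z=0
after  6: r0=0x38 r1=0x8c r2=0x98 r3=0x38 r4=0xa0 r5=0x5c  N=1 Z=0
-- IRQ taken; context saved, return-PC = 7 --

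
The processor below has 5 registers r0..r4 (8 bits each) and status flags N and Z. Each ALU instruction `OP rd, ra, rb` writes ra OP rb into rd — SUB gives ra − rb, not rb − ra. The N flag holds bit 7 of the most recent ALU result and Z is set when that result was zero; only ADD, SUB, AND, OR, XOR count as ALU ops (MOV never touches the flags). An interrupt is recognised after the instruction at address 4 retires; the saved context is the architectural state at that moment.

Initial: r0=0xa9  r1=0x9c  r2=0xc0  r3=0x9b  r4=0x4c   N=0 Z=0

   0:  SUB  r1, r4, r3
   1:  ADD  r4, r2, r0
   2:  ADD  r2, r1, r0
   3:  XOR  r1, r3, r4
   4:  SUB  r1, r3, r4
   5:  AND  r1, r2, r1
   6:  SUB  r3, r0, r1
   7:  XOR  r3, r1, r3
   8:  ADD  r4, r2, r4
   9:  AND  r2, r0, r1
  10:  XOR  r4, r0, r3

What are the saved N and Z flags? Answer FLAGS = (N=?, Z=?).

FLAGS = (N=0, Z=0)

after  0: r0=0xa9 r1=0xb1 r2=0xc0 r3=0x9b r4=0x4c  N=1 Z=0
after  1: r0=0xa9 r1=0xb1 r2=0xc0 r3=0x9b r4=0x69  N=0 Z=0
after  2: r0=0xa9 r1=0xb1 r2=0x5a r3=0x9b r4=0x69  N=0 Z=0
after  3: r0=0xa9 r1=0xf2 r2=0x5a r3=0x9b r4=0x69  N=1 Z=0
after  4: r0=0xa9 r1=0x32 r2=0x5a r3=0x9b r4=0x69  N=0 Z=0
-- IRQ taken; context saved, return-PC = 5 --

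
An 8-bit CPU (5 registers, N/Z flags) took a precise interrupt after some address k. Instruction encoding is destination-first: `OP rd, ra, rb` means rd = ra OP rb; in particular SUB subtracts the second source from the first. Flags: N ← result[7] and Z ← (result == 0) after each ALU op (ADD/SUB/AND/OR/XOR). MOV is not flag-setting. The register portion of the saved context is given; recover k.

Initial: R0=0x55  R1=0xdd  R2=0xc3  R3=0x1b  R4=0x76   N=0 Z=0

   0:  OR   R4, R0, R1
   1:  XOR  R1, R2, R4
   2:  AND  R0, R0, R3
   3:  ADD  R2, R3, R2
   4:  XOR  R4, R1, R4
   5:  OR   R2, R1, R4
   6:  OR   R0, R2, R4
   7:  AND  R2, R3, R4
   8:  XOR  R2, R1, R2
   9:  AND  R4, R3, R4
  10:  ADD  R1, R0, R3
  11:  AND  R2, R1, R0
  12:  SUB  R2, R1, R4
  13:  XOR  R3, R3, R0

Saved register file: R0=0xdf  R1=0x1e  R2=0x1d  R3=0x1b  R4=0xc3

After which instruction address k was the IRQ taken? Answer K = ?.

after  0: R0=0x55 R1=0xdd R2=0xc3 R3=0x1b R4=0xdd  N=1 Z=0
after  1: R0=0x55 R1=0x1e R2=0xc3 R3=0x1b R4=0xdd  N=0 Z=0
after  2: R0=0x11 R1=0x1e R2=0xc3 R3=0x1b R4=0xdd  N=0 Z=0
after  3: R0=0x11 R1=0x1e R2=0xde R3=0x1b R4=0xdd  N=1 Z=0
after  4: R0=0x11 R1=0x1e R2=0xde R3=0x1b R4=0xc3  N=1 Z=0
after  5: R0=0x11 R1=0x1e R2=0xdf R3=0x1b R4=0xc3  N=1 Z=0
after  6: R0=0xdf R1=0x1e R2=0xdf R3=0x1b R4=0xc3  N=1 Z=0
after  7: R0=0xdf R1=0x1e R2=0x03 R3=0x1b R4=0xc3  N=0 Z=0
after  8: R0=0xdf R1=0x1e R2=0x1d R3=0x1b R4=0xc3  N=0 Z=0
-- IRQ taken; context saved, return-PC = 9 --

K = 8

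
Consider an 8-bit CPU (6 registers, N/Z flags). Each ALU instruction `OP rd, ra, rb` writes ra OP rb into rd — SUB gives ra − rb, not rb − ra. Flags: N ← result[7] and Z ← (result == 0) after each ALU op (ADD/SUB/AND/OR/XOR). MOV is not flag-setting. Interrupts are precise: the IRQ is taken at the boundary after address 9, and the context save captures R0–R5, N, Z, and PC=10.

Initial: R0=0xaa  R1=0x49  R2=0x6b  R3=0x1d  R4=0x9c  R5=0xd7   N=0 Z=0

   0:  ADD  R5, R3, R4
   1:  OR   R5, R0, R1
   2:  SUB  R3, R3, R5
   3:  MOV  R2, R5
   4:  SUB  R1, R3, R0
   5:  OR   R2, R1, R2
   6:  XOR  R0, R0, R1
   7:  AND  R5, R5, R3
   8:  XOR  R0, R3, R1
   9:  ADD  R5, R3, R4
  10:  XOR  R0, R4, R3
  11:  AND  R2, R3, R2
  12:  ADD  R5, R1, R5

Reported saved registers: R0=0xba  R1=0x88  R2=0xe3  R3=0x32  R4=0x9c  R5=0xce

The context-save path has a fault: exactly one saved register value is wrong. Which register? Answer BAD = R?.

after  0: R0=0xaa R1=0x49 R2=0x6b R3=0x1d R4=0x9c R5=0xb9  N=1 Z=0
after  1: R0=0xaa R1=0x49 R2=0x6b R3=0x1d R4=0x9c R5=0xeb  N=1 Z=0
after  2: R0=0xaa R1=0x49 R2=0x6b R3=0x32 R4=0x9c R5=0xeb  N=0 Z=0
after  3: R0=0xaa R1=0x49 R2=0xeb R3=0x32 R4=0x9c R5=0xeb  N=0 Z=0
after  4: R0=0xaa R1=0x88 R2=0xeb R3=0x32 R4=0x9c R5=0xeb  N=1 Z=0
after  5: R0=0xaa R1=0x88 R2=0xeb R3=0x32 R4=0x9c R5=0xeb  N=1 Z=0
after  6: R0=0x22 R1=0x88 R2=0xeb R3=0x32 R4=0x9c R5=0xeb  N=0 Z=0
after  7: R0=0x22 R1=0x88 R2=0xeb R3=0x32 R4=0x9c R5=0x22  N=0 Z=0
after  8: R0=0xba R1=0x88 R2=0xeb R3=0x32 R4=0x9c R5=0x22  N=1 Z=0
after  9: R0=0xba R1=0x88 R2=0xeb R3=0x32 R4=0x9c R5=0xce  N=1 Z=0
-- IRQ taken; context saved, return-PC = 10 --
mismatch: R2: reported 0xe3 vs actual 0xeb

BAD = R2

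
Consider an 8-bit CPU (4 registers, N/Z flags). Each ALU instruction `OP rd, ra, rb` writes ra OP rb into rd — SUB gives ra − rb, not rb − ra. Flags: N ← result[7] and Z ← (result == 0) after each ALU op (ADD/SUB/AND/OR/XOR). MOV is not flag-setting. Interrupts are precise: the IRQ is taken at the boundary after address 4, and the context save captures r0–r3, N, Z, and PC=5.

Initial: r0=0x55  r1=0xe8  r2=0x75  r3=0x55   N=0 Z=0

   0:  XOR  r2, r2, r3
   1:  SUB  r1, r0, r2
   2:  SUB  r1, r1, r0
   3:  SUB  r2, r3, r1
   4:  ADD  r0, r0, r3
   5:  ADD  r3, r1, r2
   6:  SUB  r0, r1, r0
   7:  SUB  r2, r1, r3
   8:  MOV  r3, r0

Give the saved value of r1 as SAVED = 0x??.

SAVED = 0xe0

after  0: r0=0x55 r1=0xe8 r2=0x20 r3=0x55  N=0 Z=0
after  1: r0=0x55 r1=0x35 r2=0x20 r3=0x55  N=0 Z=0
after  2: r0=0x55 r1=0xe0 r2=0x20 r3=0x55  N=1 Z=0
after  3: r0=0x55 r1=0xe0 r2=0x75 r3=0x55  N=0 Z=0
after  4: r0=0xaa r1=0xe0 r2=0x75 r3=0x55  N=1 Z=0
-- IRQ taken; context saved, return-PC = 5 --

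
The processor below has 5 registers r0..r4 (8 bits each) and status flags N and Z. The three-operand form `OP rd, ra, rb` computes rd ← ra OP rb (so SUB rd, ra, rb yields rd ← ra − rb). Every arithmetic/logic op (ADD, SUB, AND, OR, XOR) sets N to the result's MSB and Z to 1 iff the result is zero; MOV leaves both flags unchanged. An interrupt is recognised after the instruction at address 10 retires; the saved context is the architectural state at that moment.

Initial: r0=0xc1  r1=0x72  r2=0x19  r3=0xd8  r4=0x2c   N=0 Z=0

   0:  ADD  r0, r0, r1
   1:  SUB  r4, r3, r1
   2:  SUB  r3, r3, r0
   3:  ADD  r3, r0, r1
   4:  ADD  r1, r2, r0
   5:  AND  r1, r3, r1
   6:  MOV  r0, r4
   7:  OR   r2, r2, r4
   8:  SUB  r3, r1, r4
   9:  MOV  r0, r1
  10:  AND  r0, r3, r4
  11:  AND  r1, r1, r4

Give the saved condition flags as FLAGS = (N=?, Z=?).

after  0: r0=0x33 r1=0x72 r2=0x19 r3=0xd8 r4=0x2c  N=0 Z=0
after  1: r0=0x33 r1=0x72 r2=0x19 r3=0xd8 r4=0x66  N=0 Z=0
after  2: r0=0x33 r1=0x72 r2=0x19 r3=0xa5 r4=0x66  N=1 Z=0
after  3: r0=0x33 r1=0x72 r2=0x19 r3=0xa5 r4=0x66  N=1 Z=0
after  4: r0=0x33 r1=0x4c r2=0x19 r3=0xa5 r4=0x66  N=0 Z=0
after  5: r0=0x33 r1=0x04 r2=0x19 r3=0xa5 r4=0x66  N=0 Z=0
after  6: r0=0x66 r1=0x04 r2=0x19 r3=0xa5 r4=0x66  N=0 Z=0
after  7: r0=0x66 r1=0x04 r2=0x7f r3=0xa5 r4=0x66  N=0 Z=0
after  8: r0=0x66 r1=0x04 r2=0x7f r3=0x9e r4=0x66  N=1 Z=0
after  9: r0=0x04 r1=0x04 r2=0x7f r3=0x9e r4=0x66  N=1 Z=0
after 10: r0=0x06 r1=0x04 r2=0x7f r3=0x9e r4=0x66  N=0 Z=0
-- IRQ taken; context saved, return-PC = 11 --

FLAGS = (N=0, Z=0)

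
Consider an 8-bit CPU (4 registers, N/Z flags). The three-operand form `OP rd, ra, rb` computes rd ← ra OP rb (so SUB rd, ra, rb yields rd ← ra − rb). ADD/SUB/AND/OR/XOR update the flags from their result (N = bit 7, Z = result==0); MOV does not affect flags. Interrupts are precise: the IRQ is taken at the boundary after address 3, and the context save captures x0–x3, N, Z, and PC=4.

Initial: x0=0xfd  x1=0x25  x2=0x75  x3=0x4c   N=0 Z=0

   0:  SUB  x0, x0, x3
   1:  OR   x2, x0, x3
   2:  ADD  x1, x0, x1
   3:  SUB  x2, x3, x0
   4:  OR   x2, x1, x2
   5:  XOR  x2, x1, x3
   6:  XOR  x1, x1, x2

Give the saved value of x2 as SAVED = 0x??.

SAVED = 0x9b

after  0: x0=0xb1 x1=0x25 x2=0x75 x3=0x4c  N=1 Z=0
after  1: x0=0xb1 x1=0x25 x2=0xfd x3=0x4c  N=1 Z=0
after  2: x0=0xb1 x1=0xd6 x2=0xfd x3=0x4c  N=1 Z=0
after  3: x0=0xb1 x1=0xd6 x2=0x9b x3=0x4c  N=1 Z=0
-- IRQ taken; context saved, return-PC = 4 --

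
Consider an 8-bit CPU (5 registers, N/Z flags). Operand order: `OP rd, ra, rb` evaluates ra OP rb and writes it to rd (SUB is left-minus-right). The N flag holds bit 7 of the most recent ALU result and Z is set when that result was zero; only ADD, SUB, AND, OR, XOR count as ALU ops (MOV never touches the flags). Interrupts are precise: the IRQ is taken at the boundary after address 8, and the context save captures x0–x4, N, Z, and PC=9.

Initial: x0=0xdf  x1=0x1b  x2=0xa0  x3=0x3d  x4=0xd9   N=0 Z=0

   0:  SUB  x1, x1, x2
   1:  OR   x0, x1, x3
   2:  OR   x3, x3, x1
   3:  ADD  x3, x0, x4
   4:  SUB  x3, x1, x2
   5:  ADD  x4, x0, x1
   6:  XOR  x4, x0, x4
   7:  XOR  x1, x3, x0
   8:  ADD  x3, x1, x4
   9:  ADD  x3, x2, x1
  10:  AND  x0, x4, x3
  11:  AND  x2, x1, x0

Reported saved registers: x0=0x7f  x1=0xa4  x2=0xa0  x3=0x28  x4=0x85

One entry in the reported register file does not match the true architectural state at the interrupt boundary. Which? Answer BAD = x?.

after  0: x0=0xdf x1=0x7b x2=0xa0 x3=0x3d x4=0xd9  N=0 Z=0
after  1: x0=0x7f x1=0x7b x2=0xa0 x3=0x3d x4=0xd9  N=0 Z=0
after  2: x0=0x7f x1=0x7b x2=0xa0 x3=0x7f x4=0xd9  N=0 Z=0
after  3: x0=0x7f x1=0x7b x2=0xa0 x3=0x58 x4=0xd9  N=0 Z=0
after  4: x0=0x7f x1=0x7b x2=0xa0 x3=0xdb x4=0xd9  N=1 Z=0
after  5: x0=0x7f x1=0x7b x2=0xa0 x3=0xdb x4=0xfa  N=1 Z=0
after  6: x0=0x7f x1=0x7b x2=0xa0 x3=0xdb x4=0x85  N=1 Z=0
after  7: x0=0x7f x1=0xa4 x2=0xa0 x3=0xdb x4=0x85  N=1 Z=0
after  8: x0=0x7f x1=0xa4 x2=0xa0 x3=0x29 x4=0x85  N=0 Z=0
-- IRQ taken; context saved, return-PC = 9 --
mismatch: x3: reported 0x28 vs actual 0x29

BAD = x3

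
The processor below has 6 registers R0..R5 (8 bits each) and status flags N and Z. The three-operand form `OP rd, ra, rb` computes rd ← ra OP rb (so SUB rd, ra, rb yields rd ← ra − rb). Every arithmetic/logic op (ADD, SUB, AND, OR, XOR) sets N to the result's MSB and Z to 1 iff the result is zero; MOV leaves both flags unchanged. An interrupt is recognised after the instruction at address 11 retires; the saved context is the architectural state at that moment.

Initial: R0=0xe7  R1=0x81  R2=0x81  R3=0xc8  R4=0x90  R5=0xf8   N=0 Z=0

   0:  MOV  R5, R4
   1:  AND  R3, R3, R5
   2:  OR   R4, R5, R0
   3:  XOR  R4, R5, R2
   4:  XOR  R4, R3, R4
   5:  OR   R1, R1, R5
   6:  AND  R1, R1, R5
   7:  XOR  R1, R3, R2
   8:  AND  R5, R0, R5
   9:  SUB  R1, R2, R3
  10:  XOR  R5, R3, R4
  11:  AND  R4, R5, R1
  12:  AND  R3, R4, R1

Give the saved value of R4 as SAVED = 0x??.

SAVED = 0x01

after  0: R0=0xe7 R1=0x81 R2=0x81 R3=0xc8 R4=0x90 R5=0x90  N=0 Z=0
after  1: R0=0xe7 R1=0x81 R2=0x81 R3=0x80 R4=0x90 R5=0x90  N=1 Z=0
after  2: R0=0xe7 R1=0x81 R2=0x81 R3=0x80 R4=0xf7 R5=0x90  N=1 Z=0
after  3: R0=0xe7 R1=0x81 R2=0x81 R3=0x80 R4=0x11 R5=0x90  N=0 Z=0
after  4: R0=0xe7 R1=0x81 R2=0x81 R3=0x80 R4=0x91 R5=0x90  N=1 Z=0
after  5: R0=0xe7 R1=0x91 R2=0x81 R3=0x80 R4=0x91 R5=0x90  N=1 Z=0
after  6: R0=0xe7 R1=0x90 R2=0x81 R3=0x80 R4=0x91 R5=0x90  N=1 Z=0
after  7: R0=0xe7 R1=0x01 R2=0x81 R3=0x80 R4=0x91 R5=0x90  N=0 Z=0
after  8: R0=0xe7 R1=0x01 R2=0x81 R3=0x80 R4=0x91 R5=0x80  N=1 Z=0
after  9: R0=0xe7 R1=0x01 R2=0x81 R3=0x80 R4=0x91 R5=0x80  N=0 Z=0
after 10: R0=0xe7 R1=0x01 R2=0x81 R3=0x80 R4=0x91 R5=0x11  N=0 Z=0
after 11: R0=0xe7 R1=0x01 R2=0x81 R3=0x80 R4=0x01 R5=0x11  N=0 Z=0
-- IRQ taken; context saved, return-PC = 12 --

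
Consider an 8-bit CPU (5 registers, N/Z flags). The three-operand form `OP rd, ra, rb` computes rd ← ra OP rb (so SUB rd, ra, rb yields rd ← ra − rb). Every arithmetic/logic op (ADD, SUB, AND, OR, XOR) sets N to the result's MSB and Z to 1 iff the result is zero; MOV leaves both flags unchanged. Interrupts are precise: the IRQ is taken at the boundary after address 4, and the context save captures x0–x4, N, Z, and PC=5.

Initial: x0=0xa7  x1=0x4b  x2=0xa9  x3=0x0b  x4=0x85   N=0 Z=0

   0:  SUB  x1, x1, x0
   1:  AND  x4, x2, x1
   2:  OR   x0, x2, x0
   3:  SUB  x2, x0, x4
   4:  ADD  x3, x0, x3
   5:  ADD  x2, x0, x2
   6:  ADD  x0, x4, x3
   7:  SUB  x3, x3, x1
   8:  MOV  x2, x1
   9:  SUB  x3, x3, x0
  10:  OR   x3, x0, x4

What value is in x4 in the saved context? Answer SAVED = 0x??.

SAVED = 0xa0

after  0: x0=0xa7 x1=0xa4 x2=0xa9 x3=0x0b x4=0x85  N=1 Z=0
after  1: x0=0xa7 x1=0xa4 x2=0xa9 x3=0x0b x4=0xa0  N=1 Z=0
after  2: x0=0xaf x1=0xa4 x2=0xa9 x3=0x0b x4=0xa0  N=1 Z=0
after  3: x0=0xaf x1=0xa4 x2=0x0f x3=0x0b x4=0xa0  N=0 Z=0
after  4: x0=0xaf x1=0xa4 x2=0x0f x3=0xba x4=0xa0  N=1 Z=0
-- IRQ taken; context saved, return-PC = 5 --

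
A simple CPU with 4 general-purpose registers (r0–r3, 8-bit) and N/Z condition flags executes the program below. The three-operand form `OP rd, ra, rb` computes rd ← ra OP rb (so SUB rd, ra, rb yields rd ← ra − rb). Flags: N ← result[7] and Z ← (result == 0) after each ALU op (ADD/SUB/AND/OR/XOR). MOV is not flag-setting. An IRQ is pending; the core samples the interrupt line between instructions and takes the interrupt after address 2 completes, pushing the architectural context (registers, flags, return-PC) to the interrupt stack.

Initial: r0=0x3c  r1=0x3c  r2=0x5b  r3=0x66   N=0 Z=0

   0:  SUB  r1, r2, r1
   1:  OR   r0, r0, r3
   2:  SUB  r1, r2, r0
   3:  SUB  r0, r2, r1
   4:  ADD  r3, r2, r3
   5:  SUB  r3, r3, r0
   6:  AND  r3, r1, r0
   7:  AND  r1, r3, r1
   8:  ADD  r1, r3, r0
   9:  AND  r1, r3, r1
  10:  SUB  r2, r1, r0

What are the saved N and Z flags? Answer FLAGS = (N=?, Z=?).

after  0: r0=0x3c r1=0x1f r2=0x5b r3=0x66  N=0 Z=0
after  1: r0=0x7e r1=0x1f r2=0x5b r3=0x66  N=0 Z=0
after  2: r0=0x7e r1=0xdd r2=0x5b r3=0x66  N=1 Z=0
-- IRQ taken; context saved, return-PC = 3 --

FLAGS = (N=1, Z=0)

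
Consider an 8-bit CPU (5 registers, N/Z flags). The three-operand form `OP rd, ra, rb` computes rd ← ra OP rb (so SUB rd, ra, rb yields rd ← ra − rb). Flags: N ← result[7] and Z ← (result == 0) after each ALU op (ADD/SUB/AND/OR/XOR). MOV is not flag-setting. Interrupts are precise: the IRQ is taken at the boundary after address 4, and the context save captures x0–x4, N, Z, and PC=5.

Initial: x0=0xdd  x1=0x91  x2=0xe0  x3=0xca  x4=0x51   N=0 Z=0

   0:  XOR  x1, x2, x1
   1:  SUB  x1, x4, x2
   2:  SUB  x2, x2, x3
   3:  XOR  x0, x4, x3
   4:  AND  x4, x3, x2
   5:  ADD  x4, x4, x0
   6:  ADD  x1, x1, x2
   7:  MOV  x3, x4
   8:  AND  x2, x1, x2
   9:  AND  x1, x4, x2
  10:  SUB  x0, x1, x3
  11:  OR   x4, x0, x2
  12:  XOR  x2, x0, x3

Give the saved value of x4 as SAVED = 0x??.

SAVED = 0x02

after  0: x0=0xdd x1=0x71 x2=0xe0 x3=0xca x4=0x51  N=0 Z=0
after  1: x0=0xdd x1=0x71 x2=0xe0 x3=0xca x4=0x51  N=0 Z=0
after  2: x0=0xdd x1=0x71 x2=0x16 x3=0xca x4=0x51  N=0 Z=0
after  3: x0=0x9b x1=0x71 x2=0x16 x3=0xca x4=0x51  N=1 Z=0
after  4: x0=0x9b x1=0x71 x2=0x16 x3=0xca x4=0x02  N=0 Z=0
-- IRQ taken; context saved, return-PC = 5 --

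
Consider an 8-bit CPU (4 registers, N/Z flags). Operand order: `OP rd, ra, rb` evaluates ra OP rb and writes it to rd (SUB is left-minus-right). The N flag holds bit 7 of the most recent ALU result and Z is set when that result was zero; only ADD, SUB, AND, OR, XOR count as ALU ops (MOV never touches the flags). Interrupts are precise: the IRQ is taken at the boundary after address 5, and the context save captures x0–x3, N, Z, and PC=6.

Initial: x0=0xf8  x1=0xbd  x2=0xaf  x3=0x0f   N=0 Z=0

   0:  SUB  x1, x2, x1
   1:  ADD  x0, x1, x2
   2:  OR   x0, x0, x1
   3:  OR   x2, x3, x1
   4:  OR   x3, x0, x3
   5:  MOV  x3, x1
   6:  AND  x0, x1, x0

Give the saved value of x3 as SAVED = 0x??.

after  0: x0=0xf8 x1=0xf2 x2=0xaf x3=0x0f  N=1 Z=0
after  1: x0=0xa1 x1=0xf2 x2=0xaf x3=0x0f  N=1 Z=0
after  2: x0=0xf3 x1=0xf2 x2=0xaf x3=0x0f  N=1 Z=0
after  3: x0=0xf3 x1=0xf2 x2=0xff x3=0x0f  N=1 Z=0
after  4: x0=0xf3 x1=0xf2 x2=0xff x3=0xff  N=1 Z=0
after  5: x0=0xf3 x1=0xf2 x2=0xff x3=0xf2  N=1 Z=0
-- IRQ taken; context saved, return-PC = 6 --

SAVED = 0xf2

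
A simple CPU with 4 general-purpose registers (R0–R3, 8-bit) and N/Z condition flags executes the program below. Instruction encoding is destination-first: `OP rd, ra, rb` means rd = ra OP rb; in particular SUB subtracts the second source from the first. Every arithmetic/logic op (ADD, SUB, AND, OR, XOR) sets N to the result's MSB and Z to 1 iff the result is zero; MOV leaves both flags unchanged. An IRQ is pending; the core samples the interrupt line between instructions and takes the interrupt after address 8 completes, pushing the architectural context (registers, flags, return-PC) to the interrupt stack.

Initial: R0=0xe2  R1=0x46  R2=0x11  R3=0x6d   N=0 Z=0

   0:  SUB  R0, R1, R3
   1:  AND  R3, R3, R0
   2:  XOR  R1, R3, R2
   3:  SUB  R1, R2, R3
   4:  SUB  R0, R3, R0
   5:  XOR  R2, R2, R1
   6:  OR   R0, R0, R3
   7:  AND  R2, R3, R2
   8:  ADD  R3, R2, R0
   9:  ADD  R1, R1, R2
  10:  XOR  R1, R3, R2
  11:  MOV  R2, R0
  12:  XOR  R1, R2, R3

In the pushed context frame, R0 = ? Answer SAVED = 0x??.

SAVED = 0x79

after  0: R0=0xd9 R1=0x46 R2=0x11 R3=0x6d  N=1 Z=0
after  1: R0=0xd9 R1=0x46 R2=0x11 R3=0x49  N=0 Z=0
after  2: R0=0xd9 R1=0x58 R2=0x11 R3=0x49  N=0 Z=0
after  3: R0=0xd9 R1=0xc8 R2=0x11 R3=0x49  N=1 Z=0
after  4: R0=0x70 R1=0xc8 R2=0x11 R3=0x49  N=0 Z=0
after  5: R0=0x70 R1=0xc8 R2=0xd9 R3=0x49  N=1 Z=0
after  6: R0=0x79 R1=0xc8 R2=0xd9 R3=0x49  N=0 Z=0
after  7: R0=0x79 R1=0xc8 R2=0x49 R3=0x49  N=0 Z=0
after  8: R0=0x79 R1=0xc8 R2=0x49 R3=0xc2  N=1 Z=0
-- IRQ taken; context saved, return-PC = 9 --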